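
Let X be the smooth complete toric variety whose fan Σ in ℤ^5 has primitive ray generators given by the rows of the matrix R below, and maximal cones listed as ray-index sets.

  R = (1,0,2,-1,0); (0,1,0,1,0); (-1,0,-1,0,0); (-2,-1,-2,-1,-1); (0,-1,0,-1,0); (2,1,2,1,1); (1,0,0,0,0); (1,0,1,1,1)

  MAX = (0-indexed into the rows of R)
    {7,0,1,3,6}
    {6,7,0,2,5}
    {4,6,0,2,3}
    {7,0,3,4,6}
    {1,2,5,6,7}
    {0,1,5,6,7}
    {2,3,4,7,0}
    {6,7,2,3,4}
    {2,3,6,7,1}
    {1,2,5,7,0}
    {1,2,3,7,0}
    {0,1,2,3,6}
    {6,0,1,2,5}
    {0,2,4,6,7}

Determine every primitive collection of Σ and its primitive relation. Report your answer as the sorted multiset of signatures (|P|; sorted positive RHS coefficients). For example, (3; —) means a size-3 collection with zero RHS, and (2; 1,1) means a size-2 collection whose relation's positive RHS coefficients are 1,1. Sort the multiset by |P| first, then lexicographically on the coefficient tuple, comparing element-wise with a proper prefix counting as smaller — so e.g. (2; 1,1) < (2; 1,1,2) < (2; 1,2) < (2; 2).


Minimal non-faces — 5 found among 8 rays, 14 max cones:

  P = {1,4}:  v_{1} + v_{4} = 0  so sig = (2; —)
  P = {3,5}:  v_{3} + v_{5} = 0  so sig = (2; —)
  P = {4,5}:  v_{4} + v_{5} = v_{0} + v_{2} + v_{6} + v_{7}  so sig = (2; 1,1,1,1)
  P = {0,1,2,6,7}:  v_{0} + v_{1} + v_{2} + v_{6} + v_{7} = v_{5}  so sig = (5; 1)
  P = {0,2,3,6,7}:  v_{0} + v_{2} + v_{3} + v_{6} + v_{7} = v_{4}  so sig = (5; 1)

Signatures (|P|; sorted positive RHS coefficients), sorted:
[(2; —), (2; —), (2; 1,1,1,1), (5; 1), (5; 1)]


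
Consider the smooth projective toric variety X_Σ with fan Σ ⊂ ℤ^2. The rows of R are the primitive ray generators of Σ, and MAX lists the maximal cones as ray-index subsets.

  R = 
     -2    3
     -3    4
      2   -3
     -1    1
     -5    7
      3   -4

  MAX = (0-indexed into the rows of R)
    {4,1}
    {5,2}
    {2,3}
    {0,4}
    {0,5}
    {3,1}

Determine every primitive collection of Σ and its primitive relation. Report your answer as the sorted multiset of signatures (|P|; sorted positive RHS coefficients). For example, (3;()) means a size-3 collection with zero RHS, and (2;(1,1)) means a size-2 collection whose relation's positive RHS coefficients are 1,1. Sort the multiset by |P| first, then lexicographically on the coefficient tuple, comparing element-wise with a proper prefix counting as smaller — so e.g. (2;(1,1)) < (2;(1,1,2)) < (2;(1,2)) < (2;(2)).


|primitive collections| = 9. Relations:

  P={0,2}:  v_{0} + v_{2} = 0  so sig = (2;())
  P={1,5}:  v_{1} + v_{5} = 0  so sig = (2;())
  P={0,1}:  v_{0} + v_{1} = v_{4}  so sig = (2;(1))
  P={0,3}:  v_{0} + v_{3} = v_{1}  so sig = (2;(1))
  P={1,2}:  v_{1} + v_{2} = v_{3}  so sig = (2;(1))
  P={2,4}:  v_{2} + v_{4} = v_{1}  so sig = (2;(1))
  P={3,5}:  v_{3} + v_{5} = v_{2}  so sig = (2;(1))
  P={4,5}:  v_{4} + v_{5} = v_{0}  so sig = (2;(1))
  P={3,4}:  v_{3} + v_{4} = 2·v_{1}  so sig = (2;(2))

Sorted signature multiset PRS(X):
    (2;())
    (2;())
    (2;(1))
    (2;(1))
    (2;(1))
    (2;(1))
    (2;(1))
    (2;(1))
    (2;(2))


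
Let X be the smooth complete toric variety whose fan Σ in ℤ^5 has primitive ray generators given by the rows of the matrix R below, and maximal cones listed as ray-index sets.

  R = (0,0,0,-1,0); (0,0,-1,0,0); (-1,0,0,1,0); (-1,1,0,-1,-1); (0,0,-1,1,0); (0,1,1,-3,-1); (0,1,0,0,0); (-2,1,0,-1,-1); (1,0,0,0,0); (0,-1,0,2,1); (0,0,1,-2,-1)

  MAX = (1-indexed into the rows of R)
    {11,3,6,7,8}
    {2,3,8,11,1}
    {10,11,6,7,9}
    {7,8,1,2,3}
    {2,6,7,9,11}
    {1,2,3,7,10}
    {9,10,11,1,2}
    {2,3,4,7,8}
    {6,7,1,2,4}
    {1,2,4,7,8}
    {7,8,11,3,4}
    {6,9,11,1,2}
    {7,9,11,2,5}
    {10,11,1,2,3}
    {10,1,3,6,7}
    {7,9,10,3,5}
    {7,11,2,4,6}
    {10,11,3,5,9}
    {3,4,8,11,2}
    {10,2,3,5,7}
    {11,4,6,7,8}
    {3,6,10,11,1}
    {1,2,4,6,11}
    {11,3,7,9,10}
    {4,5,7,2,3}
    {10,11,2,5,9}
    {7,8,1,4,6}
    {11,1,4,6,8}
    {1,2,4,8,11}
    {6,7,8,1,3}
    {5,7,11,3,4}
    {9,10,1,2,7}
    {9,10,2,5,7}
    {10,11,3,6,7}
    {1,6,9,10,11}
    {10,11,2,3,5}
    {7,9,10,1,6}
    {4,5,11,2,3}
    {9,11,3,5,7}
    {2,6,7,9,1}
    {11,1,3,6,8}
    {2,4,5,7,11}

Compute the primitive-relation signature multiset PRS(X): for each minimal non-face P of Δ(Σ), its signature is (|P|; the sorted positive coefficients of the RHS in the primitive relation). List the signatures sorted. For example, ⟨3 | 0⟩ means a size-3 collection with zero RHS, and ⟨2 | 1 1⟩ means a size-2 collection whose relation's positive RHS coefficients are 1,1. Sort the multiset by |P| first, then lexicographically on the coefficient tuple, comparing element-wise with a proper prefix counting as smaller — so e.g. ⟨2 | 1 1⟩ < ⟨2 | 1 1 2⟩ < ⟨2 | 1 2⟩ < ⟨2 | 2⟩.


Primitive collections (20):

  P = {1,5}:  v_{1} + v_{5} = v_{2}  ⇒ sig = ⟨2 | 1⟩
  P = {4,10}:  v_{4} + v_{10} = v_{3}  ⇒ sig = ⟨2 | 1⟩
  P = {8,9}:  v_{8} + v_{9} = v_{4}  ⇒ sig = ⟨2 | 1⟩
  P = {4,9}:  v_{4} + v_{9} = v_{5} + v_{7} + v_{11}  ⇒ sig = ⟨2 | 1 1 1⟩
  P = {5,6}:  v_{5} + v_{6} = v_{2} + v_{7} + v_{11}  ⇒ sig = ⟨2 | 1 1 1⟩
  P = {5,8}:  v_{5} + v_{8} = v_{2} + v_{3} + v_{4}  ⇒ sig = ⟨2 | 1 1 1⟩
  P = {8,10}:  v_{8} + v_{10} = v_{1} + 2·v_{3}  ⇒ sig = ⟨2 | 1 2⟩
  P = {1,3,9}:  v_{1} + v_{3} + v_{9} = 0  ⇒ sig = ⟨3 | 0⟩
  P = {1,3,4}:  v_{1} + v_{3} + v_{4} = v_{8}  ⇒ sig = ⟨3 | 1⟩
  P = {1,7,11}:  v_{1} + v_{7} + v_{11} = v_{6}  ⇒ sig = ⟨3 | 1⟩
  P = {2,3,9}:  v_{2} + v_{3} + v_{9} = v_{5}  ⇒ sig = ⟨3 | 1⟩
  P = {2,6,10}:  v_{2} + v_{6} + v_{10} = v_{1}  ⇒ sig = ⟨3 | 1⟩
  P = {2,3,6}:  v_{2} + v_{3} + v_{6} = v_{1} + v_{4}  ⇒ sig = ⟨3 | 1 1⟩
  P = {3,6,9}:  v_{3} + v_{6} + v_{9} = v_{7} + v_{11}  ⇒ sig = ⟨3 | 1 1⟩
  P = {3,4,6}:  v_{3} + v_{4} + v_{6} = v_{7} + v_{8} + v_{11}  ⇒ sig = ⟨3 | 1 1 1⟩
  P = {2,6,8}:  v_{2} + v_{6} + v_{8} = 2·v_{1} + 2·v_{4}  ⇒ sig = ⟨3 | 2 2⟩
  P = {2,7,10,11}:  v_{2} + v_{7} + v_{10} + v_{11} = 0  ⇒ sig = ⟨4 | 0⟩
  P = {2,3,7,11}:  v_{2} + v_{3} + v_{7} + v_{11} = v_{4}  ⇒ sig = ⟨4 | 1⟩
  P = {5,7,10,11}:  v_{5} + v_{7} + v_{10} + v_{11} = v_{3} + v_{9}  ⇒ sig = ⟨4 | 1 1⟩
  P = {2,7,8,11}:  v_{2} + v_{7} + v_{8} + v_{11} = v_{1} + 2·v_{4}  ⇒ sig = ⟨4 | 1 2⟩

Signatures (|P|; sorted positive RHS coefficients), sorted:
{ ⟨2 | 1⟩ ×3,  ⟨2 | 1 1 1⟩ ×3,  ⟨2 | 1 2⟩,  ⟨3 | 0⟩,  ⟨3 | 1⟩ ×4,  ⟨3 | 1 1⟩ ×2,  ⟨3 | 1 1 1⟩,  ⟨3 | 2 2⟩,  ⟨4 | 0⟩,  ⟨4 | 1⟩,  ⟨4 | 1 1⟩,  ⟨4 | 1 2⟩ }


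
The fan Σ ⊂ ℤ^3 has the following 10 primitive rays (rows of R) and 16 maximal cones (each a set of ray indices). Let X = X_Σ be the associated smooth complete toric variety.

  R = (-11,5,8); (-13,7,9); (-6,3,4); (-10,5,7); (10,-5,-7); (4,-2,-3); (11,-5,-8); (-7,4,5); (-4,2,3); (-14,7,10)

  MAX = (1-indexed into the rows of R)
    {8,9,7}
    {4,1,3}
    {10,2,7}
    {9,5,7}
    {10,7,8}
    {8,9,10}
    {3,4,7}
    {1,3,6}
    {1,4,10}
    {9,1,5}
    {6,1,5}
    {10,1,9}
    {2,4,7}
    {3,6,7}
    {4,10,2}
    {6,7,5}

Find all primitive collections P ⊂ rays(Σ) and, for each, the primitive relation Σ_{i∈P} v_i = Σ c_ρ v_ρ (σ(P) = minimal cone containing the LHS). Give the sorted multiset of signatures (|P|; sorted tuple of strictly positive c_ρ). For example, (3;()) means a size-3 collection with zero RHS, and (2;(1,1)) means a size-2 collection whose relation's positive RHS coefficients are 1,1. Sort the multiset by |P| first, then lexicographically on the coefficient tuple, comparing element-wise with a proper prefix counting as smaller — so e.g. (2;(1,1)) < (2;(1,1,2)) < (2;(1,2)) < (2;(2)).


Σ has 23 primitive collections:

  P={1,7}:  v_{1} + v_{7} = 0  so sig = (2;())
  P={4,5}:  v_{4} + v_{5} = 0  so sig = (2;())
  P={6,9}:  v_{6} + v_{9} = 0  so sig = (2;())
  P={3,5}:  v_{3} + v_{5} = v_{6}  so sig = (2;(1))
  P={3,8}:  v_{3} + v_{8} = v_{2}  so sig = (2;(1))
  P={3,9}:  v_{3} + v_{9} = v_{4}  so sig = (2;(1))
  P={4,6}:  v_{4} + v_{6} = v_{3}  so sig = (2;(1))
  P={4,9}:  v_{4} + v_{9} = v_{10}  so sig = (2;(1))
  P={5,10}:  v_{5} + v_{10} = v_{9}  so sig = (2;(1))
  P={6,10}:  v_{6} + v_{10} = v_{4}  so sig = (2;(1))
  P={1,2}:  v_{1} + v_{2} = v_{4} + v_{10}  so sig = (2;(1,1))
  P={1,8}:  v_{1} + v_{8} = v_{9} + v_{10}  so sig = (2;(1,1))
  P={2,5}:  v_{2} + v_{5} = v_{7} + v_{10}  so sig = (2;(1,1))
  P={6,8}:  v_{6} + v_{8} = v_{7} + v_{10}  so sig = (2;(1,1))
  P={2,6}:  v_{2} + v_{6} = 2·v_{4} + v_{7}  so sig = (2;(1,2))
  P={2,9}:  v_{2} + v_{9} = v_{7} + 2·v_{10}  so sig = (2;(1,2))
  P={4,8}:  v_{4} + v_{8} = v_{7} + 2·v_{10}  so sig = (2;(1,2))
  P={5,8}:  v_{5} + v_{8} = v_{7} + 2·v_{9}  so sig = (2;(1,2))
  P={2,3}:  v_{2} + v_{3} = 3·v_{4} + v_{7}  so sig = (2;(1,3))
  P={3,10}:  v_{3} + v_{10} = 2·v_{4}  so sig = (2;(2))
  P={2,8}:  v_{2} + v_{8} = 2·v_{7} + 3·v_{10}  so sig = (2;(2,3))
  P={4,7,10}:  v_{4} + v_{7} + v_{10} = v_{2}  so sig = (3;(1))
  P={7,9,10}:  v_{7} + v_{9} + v_{10} = v_{8}  so sig = (3;(1))

Hence PRS(X_Σ) =
{ (2;()) ×3,  (2;(1)) ×7,  (2;(1,1)) ×4,  (2;(1,2)) ×4,  (2;(1,3)),  (2;(2)),  (2;(2,3)),  (3;(1)) ×2 }


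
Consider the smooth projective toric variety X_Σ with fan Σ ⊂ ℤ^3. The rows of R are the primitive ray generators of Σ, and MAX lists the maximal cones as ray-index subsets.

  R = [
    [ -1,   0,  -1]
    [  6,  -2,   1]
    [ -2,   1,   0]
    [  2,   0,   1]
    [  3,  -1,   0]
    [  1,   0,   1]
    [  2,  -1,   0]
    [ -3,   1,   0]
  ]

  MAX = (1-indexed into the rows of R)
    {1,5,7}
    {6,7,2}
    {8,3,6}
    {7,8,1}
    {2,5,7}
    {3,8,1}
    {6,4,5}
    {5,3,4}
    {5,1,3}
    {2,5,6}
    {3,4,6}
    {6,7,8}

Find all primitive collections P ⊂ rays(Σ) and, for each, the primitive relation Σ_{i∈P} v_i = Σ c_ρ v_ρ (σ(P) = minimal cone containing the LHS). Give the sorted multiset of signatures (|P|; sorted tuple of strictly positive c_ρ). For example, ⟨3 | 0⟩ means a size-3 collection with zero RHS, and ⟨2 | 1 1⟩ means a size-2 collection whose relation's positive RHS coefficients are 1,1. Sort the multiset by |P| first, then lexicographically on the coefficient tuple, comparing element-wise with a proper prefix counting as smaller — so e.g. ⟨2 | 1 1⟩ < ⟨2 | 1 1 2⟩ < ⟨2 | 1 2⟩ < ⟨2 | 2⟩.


|primitive collections| = 12. Relations:

  {1,6}:  v_{1} + v_{6} = 0  ⟹  sig = ⟨2 | 0⟩
  {3,7}:  v_{3} + v_{7} = 0  ⟹  sig = ⟨2 | 0⟩
  {5,8}:  v_{5} + v_{8} = 0  ⟹  sig = ⟨2 | 0⟩
  {1,2}:  v_{1} + v_{2} = v_{5} + v_{7}  ⟹  sig = ⟨2 | 1 1⟩
  {1,4}:  v_{1} + v_{4} = v_{3} + v_{5}  ⟹  sig = ⟨2 | 1 1⟩
  {2,3}:  v_{2} + v_{3} = v_{5} + v_{6}  ⟹  sig = ⟨2 | 1 1⟩
  {2,8}:  v_{2} + v_{8} = v_{6} + v_{7}  ⟹  sig = ⟨2 | 1 1⟩
  {4,7}:  v_{4} + v_{7} = v_{5} + v_{6}  ⟹  sig = ⟨2 | 1 1⟩
  {4,8}:  v_{4} + v_{8} = v_{3} + v_{6}  ⟹  sig = ⟨2 | 1 1⟩
  {2,4}:  v_{2} + v_{4} = 2·v_{5} + 2·v_{6}  ⟹  sig = ⟨2 | 2 2⟩
  {3,5,6}:  v_{3} + v_{5} + v_{6} = v_{4}  ⟹  sig = ⟨3 | 1⟩
  {5,6,7}:  v_{5} + v_{6} + v_{7} = v_{2}  ⟹  sig = ⟨3 | 1⟩

so the primitive-relation signature multiset is
    ⟨2 | 0⟩
    ⟨2 | 0⟩
    ⟨2 | 0⟩
    ⟨2 | 1 1⟩
    ⟨2 | 1 1⟩
    ⟨2 | 1 1⟩
    ⟨2 | 1 1⟩
    ⟨2 | 1 1⟩
    ⟨2 | 1 1⟩
    ⟨2 | 2 2⟩
    ⟨3 | 1⟩
    ⟨3 | 1⟩


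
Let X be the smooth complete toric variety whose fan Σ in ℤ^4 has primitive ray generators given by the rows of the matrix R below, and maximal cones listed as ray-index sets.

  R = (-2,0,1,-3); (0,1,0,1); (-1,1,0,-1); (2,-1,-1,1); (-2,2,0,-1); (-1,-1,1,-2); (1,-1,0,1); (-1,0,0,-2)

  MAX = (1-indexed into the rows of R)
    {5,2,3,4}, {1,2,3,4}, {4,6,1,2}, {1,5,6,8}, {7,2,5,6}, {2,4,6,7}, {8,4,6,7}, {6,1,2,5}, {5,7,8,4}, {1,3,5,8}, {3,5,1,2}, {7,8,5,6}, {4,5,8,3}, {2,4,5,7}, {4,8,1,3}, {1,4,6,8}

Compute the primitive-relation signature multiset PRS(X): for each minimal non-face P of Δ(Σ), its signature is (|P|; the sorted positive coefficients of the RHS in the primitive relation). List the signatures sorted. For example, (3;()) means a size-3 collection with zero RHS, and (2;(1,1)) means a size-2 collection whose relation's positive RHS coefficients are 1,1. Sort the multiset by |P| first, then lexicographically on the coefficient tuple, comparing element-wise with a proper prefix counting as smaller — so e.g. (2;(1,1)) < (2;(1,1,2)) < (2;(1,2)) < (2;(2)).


|primitive collections| = 6. Relations:

  • {3,7}:  v_{3} + v_{7} = 0  so sig = (2;())
  • {1,7}:  v_{1} + v_{7} = v_{6}  so sig = (2;(1))
  • {2,8}:  v_{2} + v_{8} = v_{3}  so sig = (2;(1))
  • {3,6}:  v_{3} + v_{6} = v_{1}  so sig = (2;(1))
  • {4,5,6}:  v_{4} + v_{5} + v_{6} = v_{8}  so sig = (3;(1))
  • {1,4,5}:  v_{1} + v_{4} + v_{5} = v_{3} + v_{8}  so sig = (3;(1,1))

Sorted signature multiset PRS(X):
    (2;())
    (2;(1))
    (2;(1))
    (2;(1))
    (3;(1))
    (3;(1,1))


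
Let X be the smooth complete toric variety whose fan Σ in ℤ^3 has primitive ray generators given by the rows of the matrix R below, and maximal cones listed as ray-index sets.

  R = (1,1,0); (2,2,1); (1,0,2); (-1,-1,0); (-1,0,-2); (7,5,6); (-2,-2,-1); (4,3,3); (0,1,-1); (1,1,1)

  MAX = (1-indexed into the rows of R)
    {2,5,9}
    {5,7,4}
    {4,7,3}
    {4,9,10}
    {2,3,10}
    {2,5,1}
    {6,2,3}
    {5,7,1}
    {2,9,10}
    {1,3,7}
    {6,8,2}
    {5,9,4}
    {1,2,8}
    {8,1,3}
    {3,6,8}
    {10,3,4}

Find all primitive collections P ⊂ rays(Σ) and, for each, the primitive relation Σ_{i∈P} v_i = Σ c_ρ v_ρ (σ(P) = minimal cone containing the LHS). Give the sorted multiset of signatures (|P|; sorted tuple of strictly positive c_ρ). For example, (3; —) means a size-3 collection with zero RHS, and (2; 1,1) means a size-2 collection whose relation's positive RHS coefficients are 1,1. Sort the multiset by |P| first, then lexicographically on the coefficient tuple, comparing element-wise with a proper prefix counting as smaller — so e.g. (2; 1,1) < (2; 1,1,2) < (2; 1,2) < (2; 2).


23 minimal non-faces of Δ(Σ) (on 10 rays):

  P = {1,4}:  v_{1} + v_{4} = 0  ⟹  sig = (2; —)
  P = {2,7}:  v_{2} + v_{7} = 0  ⟹  sig = (2; —)
  P = {3,5}:  v_{3} + v_{5} = 0  ⟹  sig = (2; —)
  P = {1,10}:  v_{1} + v_{10} = v_{2}  ⟹  sig = (2; 1)
  P = {2,4}:  v_{2} + v_{4} = v_{10}  ⟹  sig = (2; 1)
  P = {3,9}:  v_{3} + v_{9} = v_{10}  ⟹  sig = (2; 1)
  P = {5,10}:  v_{5} + v_{10} = v_{9}  ⟹  sig = (2; 1)
  P = {7,10}:  v_{7} + v_{10} = v_{4}  ⟹  sig = (2; 1)
  P = {1,9}:  v_{1} + v_{9} = v_{2} + v_{5}  ⟹  sig = (2; 1,1)
  P = {4,8}:  v_{4} + v_{8} = v_{2} + v_{3}  ⟹  sig = (2; 1,1)
  P = {5,6}:  v_{5} + v_{6} = v_{2} + v_{8}  ⟹  sig = (2; 1,1)
  P = {5,8}:  v_{5} + v_{8} = v_{1} + v_{2}  ⟹  sig = (2; 1,1)
  P = {6,7}:  v_{6} + v_{7} = v_{3} + v_{8}  ⟹  sig = (2; 1,1)
  P = {7,8}:  v_{7} + v_{8} = v_{1} + v_{3}  ⟹  sig = (2; 1,1)
  P = {7,9}:  v_{7} + v_{9} = v_{4} + v_{5}  ⟹  sig = (2; 1,1)
  P = {8,10}:  v_{8} + v_{10} = 2·v_{2} + v_{3}  ⟹  sig = (2; 1,2)
  P = {6,9}:  v_{6} + v_{9} = 3·v_{2} + v_{3}  ⟹  sig = (2; 1,3)
  P = {1,6}:  v_{1} + v_{6} = 2·v_{8}  ⟹  sig = (2; 2)
  P = {8,9}:  v_{8} + v_{9} = 2·v_{2}  ⟹  sig = (2; 2)
  P = {4,6}:  v_{4} + v_{6} = 2·v_{2} + 2·v_{3}  ⟹  sig = (2; 2,2)
  P = {6,10}:  v_{6} + v_{10} = 3·v_{2} + 2·v_{3}  ⟹  sig = (2; 2,3)
  P = {1,2,3}:  v_{1} + v_{2} + v_{3} = v_{8}  ⟹  sig = (3; 1)
  P = {2,3,8}:  v_{2} + v_{3} + v_{8} = v_{6}  ⟹  sig = (3; 1)

Signatures (|P|; sorted positive RHS coefficients), sorted:
[(2; —), (2; —), (2; —), (2; 1), (2; 1), (2; 1), (2; 1), (2; 1), (2; 1,1), (2; 1,1), (2; 1,1), (2; 1,1), (2; 1,1), (2; 1,1), (2; 1,1), (2; 1,2), (2; 1,3), (2; 2), (2; 2), (2; 2,2), (2; 2,3), (3; 1), (3; 1)]


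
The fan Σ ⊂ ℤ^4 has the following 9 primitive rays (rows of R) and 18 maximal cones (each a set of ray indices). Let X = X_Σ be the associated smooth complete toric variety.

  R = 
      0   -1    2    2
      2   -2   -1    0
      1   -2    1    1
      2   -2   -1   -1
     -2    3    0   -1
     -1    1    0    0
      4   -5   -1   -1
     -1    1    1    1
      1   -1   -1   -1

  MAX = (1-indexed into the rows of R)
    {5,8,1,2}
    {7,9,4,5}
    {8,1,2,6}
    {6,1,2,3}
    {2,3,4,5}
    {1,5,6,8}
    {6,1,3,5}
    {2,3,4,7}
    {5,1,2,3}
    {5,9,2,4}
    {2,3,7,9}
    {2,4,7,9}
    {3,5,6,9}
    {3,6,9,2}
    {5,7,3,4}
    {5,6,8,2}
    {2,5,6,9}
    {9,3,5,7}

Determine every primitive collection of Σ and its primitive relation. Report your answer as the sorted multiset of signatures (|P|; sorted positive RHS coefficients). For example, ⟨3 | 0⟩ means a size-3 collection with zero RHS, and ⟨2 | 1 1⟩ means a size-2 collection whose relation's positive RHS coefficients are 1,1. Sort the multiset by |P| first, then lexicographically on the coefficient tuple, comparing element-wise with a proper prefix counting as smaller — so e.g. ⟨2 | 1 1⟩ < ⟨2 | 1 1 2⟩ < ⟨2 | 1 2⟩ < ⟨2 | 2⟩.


Primitive collections (14):

  P={8,9}:  v_{8} + v_{9} = 0 — sig = ⟨2 | 0⟩
  P={1,9}:  v_{1} + v_{9} = v_{3} — sig = ⟨2 | 1⟩
  P={3,8}:  v_{3} + v_{8} = v_{1} — sig = ⟨2 | 1⟩
  P={4,6}:  v_{4} + v_{6} = v_{9} — sig = ⟨2 | 1⟩
  P={7,8}:  v_{7} + v_{8} = v_{3} + v_{4} — sig = ⟨2 | 1 1⟩
  P={4,8}:  v_{4} + v_{8} = v_{2} + v_{3} + v_{5} — sig = ⟨2 | 1 1 1⟩
  P={1,4}:  v_{1} + v_{4} = v_{2} + 2·v_{3} + v_{5} — sig = ⟨2 | 1 1 2⟩
  P={1,7}:  v_{1} + v_{7} = 2·v_{3} + v_{4} — sig = ⟨2 | 1 2⟩
  P={6,7}:  v_{6} + v_{7} = v_{3} + 2·v_{9} — sig = ⟨2 | 1 2⟩
  P={3,4,9}:  v_{3} + v_{4} + v_{9} = v_{7} — sig = ⟨3 | 1⟩
  P={2,5,7}:  v_{2} + v_{5} + v_{7} = 2·v_{4} — sig = ⟨3 | 2⟩
  P={2,3,5,6}:  v_{2} + v_{3} + v_{5} + v_{6} = 0 — sig = ⟨4 | 0⟩
  P={1,2,5,6}:  v_{1} + v_{2} + v_{5} + v_{6} = v_{8} — sig = ⟨4 | 1⟩
  P={2,3,5,9}:  v_{2} + v_{3} + v_{5} + v_{9} = v_{4} — sig = ⟨4 | 1⟩

Hence PRS(X_Σ) =
[⟨2 | 0⟩, ⟨2 | 1⟩, ⟨2 | 1⟩, ⟨2 | 1⟩, ⟨2 | 1 1⟩, ⟨2 | 1 1 1⟩, ⟨2 | 1 1 2⟩, ⟨2 | 1 2⟩, ⟨2 | 1 2⟩, ⟨3 | 1⟩, ⟨3 | 2⟩, ⟨4 | 0⟩, ⟨4 | 1⟩, ⟨4 | 1⟩]


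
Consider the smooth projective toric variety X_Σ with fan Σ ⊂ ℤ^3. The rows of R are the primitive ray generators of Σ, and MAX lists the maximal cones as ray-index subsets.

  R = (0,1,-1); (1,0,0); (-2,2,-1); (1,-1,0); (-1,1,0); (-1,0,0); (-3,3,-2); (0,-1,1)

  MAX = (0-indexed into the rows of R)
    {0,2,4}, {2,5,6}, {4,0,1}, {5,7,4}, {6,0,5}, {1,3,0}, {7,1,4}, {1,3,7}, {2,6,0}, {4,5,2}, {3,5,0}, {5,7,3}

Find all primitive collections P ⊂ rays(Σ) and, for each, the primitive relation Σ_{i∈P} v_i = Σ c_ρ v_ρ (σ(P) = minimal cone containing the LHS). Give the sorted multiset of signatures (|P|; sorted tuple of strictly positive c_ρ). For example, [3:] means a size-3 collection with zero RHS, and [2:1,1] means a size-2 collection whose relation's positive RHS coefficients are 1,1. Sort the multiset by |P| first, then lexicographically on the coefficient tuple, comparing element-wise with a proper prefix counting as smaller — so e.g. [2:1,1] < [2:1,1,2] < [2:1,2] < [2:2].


|primitive collections| = 12. Relations:

  P = {0,7}:  v_{0} + v_{7} = 0  →  sig = [2:]
  P = {1,5}:  v_{1} + v_{5} = 0  →  sig = [2:]
  P = {3,4}:  v_{3} + v_{4} = 0  →  sig = [2:]
  P = {1,2}:  v_{1} + v_{2} = v_{0} + v_{4}  →  sig = [2:1,1]
  P = {1,6}:  v_{1} + v_{6} = v_{0} + v_{2}  →  sig = [2:1,1]
  P = {2,3}:  v_{2} + v_{3} = v_{0} + v_{5}  →  sig = [2:1,1]
  P = {2,7}:  v_{2} + v_{7} = v_{4} + v_{5}  →  sig = [2:1,1]
  P = {6,7}:  v_{6} + v_{7} = v_{2} + v_{5}  →  sig = [2:1,1]
  P = {4,6}:  v_{4} + v_{6} = 2·v_{2}  →  sig = [2:2]
  P = {3,6}:  v_{3} + v_{6} = 2·v_{0} + 2·v_{5}  →  sig = [2:2,2]
  P = {0,2,5}:  v_{0} + v_{2} + v_{5} = v_{6}  →  sig = [3:1]
  P = {0,4,5}:  v_{0} + v_{4} + v_{5} = v_{2}  →  sig = [3:1]

Signatures (|P|; sorted positive RHS coefficients), sorted:
    |P|=2: 10 collections, coeffs (), (), (), (1,1), (1,1), (1,1), (1,1), (1,1), (2), (2,2)
    |P|=3: 2 collections, coeffs (1), (1)


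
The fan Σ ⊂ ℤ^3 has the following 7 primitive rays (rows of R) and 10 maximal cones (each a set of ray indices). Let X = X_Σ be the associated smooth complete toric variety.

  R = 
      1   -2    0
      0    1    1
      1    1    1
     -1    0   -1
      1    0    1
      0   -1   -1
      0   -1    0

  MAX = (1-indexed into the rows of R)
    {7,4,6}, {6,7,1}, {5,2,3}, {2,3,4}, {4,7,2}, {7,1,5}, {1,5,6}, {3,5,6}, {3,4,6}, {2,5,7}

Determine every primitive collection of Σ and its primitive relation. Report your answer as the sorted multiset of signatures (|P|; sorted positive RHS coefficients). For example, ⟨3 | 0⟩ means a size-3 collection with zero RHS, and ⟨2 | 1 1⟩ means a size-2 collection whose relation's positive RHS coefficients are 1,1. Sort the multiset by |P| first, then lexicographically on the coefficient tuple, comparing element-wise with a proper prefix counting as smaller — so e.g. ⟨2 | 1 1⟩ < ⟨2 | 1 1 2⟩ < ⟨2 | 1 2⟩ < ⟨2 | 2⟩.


Primitive collections (7):

  • {2,6}:  v_{2} + v_{6} = 0  ⇒ sig = ⟨2 | 0⟩
  • {4,5}:  v_{4} + v_{5} = 0  ⇒ sig = ⟨2 | 0⟩
  • {3,7}:  v_{3} + v_{7} = v_{5}  ⇒ sig = ⟨2 | 1⟩
  • {1,2}:  v_{1} + v_{2} = v_{5} + v_{7}  ⇒ sig = ⟨2 | 1 1⟩
  • {1,4}:  v_{1} + v_{4} = v_{6} + v_{7}  ⇒ sig = ⟨2 | 1 1⟩
  • {1,3}:  v_{1} + v_{3} = 2·v_{5} + v_{6}  ⇒ sig = ⟨2 | 1 2⟩
  • {5,6,7}:  v_{5} + v_{6} + v_{7} = v_{1}  ⇒ sig = ⟨3 | 1⟩

so the primitive-relation signature multiset is
[⟨2 | 0⟩, ⟨2 | 0⟩, ⟨2 | 1⟩, ⟨2 | 1 1⟩, ⟨2 | 1 1⟩, ⟨2 | 1 2⟩, ⟨3 | 1⟩]


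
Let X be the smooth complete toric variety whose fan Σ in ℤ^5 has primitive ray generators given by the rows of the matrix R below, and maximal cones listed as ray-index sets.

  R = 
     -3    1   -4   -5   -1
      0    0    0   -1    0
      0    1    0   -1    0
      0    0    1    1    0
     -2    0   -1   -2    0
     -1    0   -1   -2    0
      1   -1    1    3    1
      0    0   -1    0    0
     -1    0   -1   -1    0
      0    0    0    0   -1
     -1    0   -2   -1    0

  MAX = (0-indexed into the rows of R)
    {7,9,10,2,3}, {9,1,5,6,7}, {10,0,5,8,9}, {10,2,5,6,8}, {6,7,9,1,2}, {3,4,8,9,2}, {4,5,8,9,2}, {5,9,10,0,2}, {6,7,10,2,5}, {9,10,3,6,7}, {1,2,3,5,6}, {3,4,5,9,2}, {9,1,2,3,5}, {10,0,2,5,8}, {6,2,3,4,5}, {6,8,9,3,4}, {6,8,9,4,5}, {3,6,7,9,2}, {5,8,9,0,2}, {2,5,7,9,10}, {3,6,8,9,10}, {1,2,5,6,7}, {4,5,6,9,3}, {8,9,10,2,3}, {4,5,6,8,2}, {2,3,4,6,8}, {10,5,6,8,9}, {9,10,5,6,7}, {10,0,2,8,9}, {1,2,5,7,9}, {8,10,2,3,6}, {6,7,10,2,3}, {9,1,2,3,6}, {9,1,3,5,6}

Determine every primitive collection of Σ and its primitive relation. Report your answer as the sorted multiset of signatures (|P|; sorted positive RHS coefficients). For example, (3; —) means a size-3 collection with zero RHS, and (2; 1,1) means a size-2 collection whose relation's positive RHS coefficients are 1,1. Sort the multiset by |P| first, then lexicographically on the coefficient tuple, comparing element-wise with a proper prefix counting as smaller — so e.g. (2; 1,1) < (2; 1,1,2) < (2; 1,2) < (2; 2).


20 minimal non-faces of Δ(Σ) (on 11 rays):

  {1,8}:  v_{1} + v_{8} = v_{5} ; sig = (2; 1)
  {7,8}:  v_{7} + v_{8} = v_{10} ; sig = (2; 1)
  {0,6}:  v_{0} + v_{6} = v_{8} + v_{10} ; sig = (2; 1,1)
  {1,10}:  v_{1} + v_{10} = v_{5} + v_{7} ; sig = (2; 1,1)
  {0,1}:  v_{0} + v_{1} = v_{2} + 2·v_{5} + v_{9} + v_{10} ; sig = (2; 1,1,1,2)
  {0,7}:  v_{0} + v_{7} = v_{2} + v_{5} + v_{9} + 2·v_{10} ; sig = (2; 1,1,1,2)
  {0,4}:  v_{0} + v_{4} = v_{2} + v_{5} + 4·v_{8} + v_{9} ; sig = (2; 1,1,1,4)
  {0,3}:  v_{0} + v_{3} = v_{2} + 3·v_{8} + v_{9} ; sig = (2; 1,1,3)
  {1,4}:  v_{1} + v_{4} = v_{3} + 2·v_{5} ; sig = (2; 1,2)
  {4,7}:  v_{4} + v_{7} = 2·v_{8} ; sig = (2; 2)
  {4,10}:  v_{4} + v_{10} = 3·v_{8} ; sig = (2; 3)
  {1,3,7}:  v_{1} + v_{3} + v_{7} = 0 ; sig = (3; —)
  {3,5,7}:  v_{3} + v_{5} + v_{7} = v_{8} ; sig = (3; 1)
  {3,5,8}:  v_{3} + v_{5} + v_{8} = v_{4} ; sig = (3; 1)
  {3,5,10}:  v_{3} + v_{5} + v_{10} = 2·v_{8} ; sig = (3; 2)
  {2,5,6,9}:  v_{2} + v_{5} + v_{6} + v_{9} = 0 ; sig = (4; —)
  {2,4,6,9}:  v_{2} + v_{4} + v_{6} + v_{9} = v_{3} + v_{8} ; sig = (4; 1,1)
  {2,6,8,9}:  v_{2} + v_{6} + v_{8} + v_{9} = v_{3} + v_{7} ; sig = (4; 1,1)
  {2,6,9,10}:  v_{2} + v_{6} + v_{9} + v_{10} = v_{3} + 2·v_{7} ; sig = (4; 1,2)
  {2,5,8,9,10}:  v_{2} + v_{5} + v_{8} + v_{9} + v_{10} = v_{0} ; sig = (5; 1)

Signatures (|P|; sorted positive RHS coefficients), sorted:
    |P|=2: 11 collections, coeffs (1), (1), (1,1), (1,1), (1,1,1,2), (1,1,1,2), (1,1,1,4), (1,1,3), (1,2), (2), (3)
    |P|=3: 4 collections, coeffs (), (1), (1), (2)
    |P|=4: 4 collections, coeffs (), (1,1), (1,1), (1,2)
    |P|=5: 1 collection, coeffs (1)


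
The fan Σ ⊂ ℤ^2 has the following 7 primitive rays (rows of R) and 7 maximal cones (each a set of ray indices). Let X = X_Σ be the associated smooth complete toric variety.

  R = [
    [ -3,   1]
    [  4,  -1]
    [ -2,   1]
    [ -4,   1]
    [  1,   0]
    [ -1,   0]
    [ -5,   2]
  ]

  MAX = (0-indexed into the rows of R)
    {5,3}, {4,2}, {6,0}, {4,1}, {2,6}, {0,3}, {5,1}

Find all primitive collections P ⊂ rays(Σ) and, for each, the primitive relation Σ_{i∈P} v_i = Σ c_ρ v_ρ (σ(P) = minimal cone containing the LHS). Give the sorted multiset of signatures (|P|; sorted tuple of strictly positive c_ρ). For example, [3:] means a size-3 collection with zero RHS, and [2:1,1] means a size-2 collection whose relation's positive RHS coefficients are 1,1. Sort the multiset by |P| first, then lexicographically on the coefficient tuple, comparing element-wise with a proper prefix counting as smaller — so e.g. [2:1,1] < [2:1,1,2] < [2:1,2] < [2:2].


Minimal non-faces — 14 found among 7 rays, 7 max cones:

  {1,3}:  v_{1} + v_{3} = 0  ⟹  sig = [2:]
  {4,5}:  v_{4} + v_{5} = 0  ⟹  sig = [2:]
  {0,1}:  v_{0} + v_{1} = v_{4}  ⟹  sig = [2:1]
  {0,2}:  v_{0} + v_{2} = v_{6}  ⟹  sig = [2:1]
  {0,4}:  v_{0} + v_{4} = v_{2}  ⟹  sig = [2:1]
  {0,5}:  v_{0} + v_{5} = v_{3}  ⟹  sig = [2:1]
  {2,5}:  v_{2} + v_{5} = v_{0}  ⟹  sig = [2:1]
  {3,4}:  v_{3} + v_{4} = v_{0}  ⟹  sig = [2:1]
  {1,6}:  v_{1} + v_{6} = v_{2} + v_{4}  ⟹  sig = [2:1,1]
  {1,2}:  v_{1} + v_{2} = 2·v_{4}  ⟹  sig = [2:2]
  {2,3}:  v_{2} + v_{3} = 2·v_{0}  ⟹  sig = [2:2]
  {4,6}:  v_{4} + v_{6} = 2·v_{2}  ⟹  sig = [2:2]
  {5,6}:  v_{5} + v_{6} = 2·v_{0}  ⟹  sig = [2:2]
  {3,6}:  v_{3} + v_{6} = 3·v_{0}  ⟹  sig = [2:3]

Signatures (|P|; sorted positive RHS coefficients), sorted:
    |P|=2: 14 collections, coeffs (), (), (1), (1), (1), (1), (1), (1), (1,1), (2), (2), (2), (2), (3)


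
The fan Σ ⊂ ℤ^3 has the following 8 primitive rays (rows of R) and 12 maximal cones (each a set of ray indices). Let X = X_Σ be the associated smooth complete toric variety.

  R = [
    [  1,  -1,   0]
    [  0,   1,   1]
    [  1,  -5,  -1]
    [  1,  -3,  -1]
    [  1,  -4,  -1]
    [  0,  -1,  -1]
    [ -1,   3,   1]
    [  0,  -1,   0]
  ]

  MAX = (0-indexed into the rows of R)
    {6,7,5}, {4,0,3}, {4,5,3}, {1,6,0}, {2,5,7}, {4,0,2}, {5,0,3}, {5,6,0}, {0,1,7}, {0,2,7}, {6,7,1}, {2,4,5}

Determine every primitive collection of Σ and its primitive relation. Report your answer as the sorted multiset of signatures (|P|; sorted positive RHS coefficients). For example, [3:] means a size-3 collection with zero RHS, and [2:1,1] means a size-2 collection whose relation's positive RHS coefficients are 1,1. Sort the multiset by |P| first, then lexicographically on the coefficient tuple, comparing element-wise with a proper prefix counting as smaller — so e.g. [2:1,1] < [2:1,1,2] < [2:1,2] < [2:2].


Minimal non-faces — 14 found among 8 rays, 12 max cones:

  • {1,5}:  v_{1} + v_{5} = 0  so sig = [2:]
  • {3,6}:  v_{3} + v_{6} = 0  so sig = [2:]
  • {3,7}:  v_{3} + v_{7} = v_{4}  so sig = [2:1]
  • {4,6}:  v_{4} + v_{6} = v_{7}  so sig = [2:1]
  • {4,7}:  v_{4} + v_{7} = v_{2}  so sig = [2:1]
  • {1,3}:  v_{1} + v_{3} = v_{0} + v_{7}  so sig = [2:1,1]
  • {1,4}:  v_{1} + v_{4} = v_{0} + 2·v_{7}  so sig = [2:1,2]
  • {1,2}:  v_{1} + v_{2} = v_{0} + 3·v_{7}  so sig = [2:1,3]
  • {2,3}:  v_{2} + v_{3} = 2·v_{4}  so sig = [2:2]
  • {2,6}:  v_{2} + v_{6} = 2·v_{7}  so sig = [2:2]
  • {0,5,7}:  v_{0} + v_{5} + v_{7} = v_{3}  so sig = [3:1]
  • {0,6,7}:  v_{0} + v_{6} + v_{7} = v_{1}  so sig = [3:1]
  • {0,2,5}:  v_{0} + v_{2} + v_{5} = v_{3} + v_{4}  so sig = [3:1,1]
  • {0,4,5}:  v_{0} + v_{4} + v_{5} = 2·v_{3}  so sig = [3:2]

Signatures (|P|; sorted positive RHS coefficients), sorted:
{ [2:] ×2,  [2:1] ×3,  [2:1,1],  [2:1,2],  [2:1,3],  [2:2] ×2,  [3:1] ×2,  [3:1,1],  [3:2] }


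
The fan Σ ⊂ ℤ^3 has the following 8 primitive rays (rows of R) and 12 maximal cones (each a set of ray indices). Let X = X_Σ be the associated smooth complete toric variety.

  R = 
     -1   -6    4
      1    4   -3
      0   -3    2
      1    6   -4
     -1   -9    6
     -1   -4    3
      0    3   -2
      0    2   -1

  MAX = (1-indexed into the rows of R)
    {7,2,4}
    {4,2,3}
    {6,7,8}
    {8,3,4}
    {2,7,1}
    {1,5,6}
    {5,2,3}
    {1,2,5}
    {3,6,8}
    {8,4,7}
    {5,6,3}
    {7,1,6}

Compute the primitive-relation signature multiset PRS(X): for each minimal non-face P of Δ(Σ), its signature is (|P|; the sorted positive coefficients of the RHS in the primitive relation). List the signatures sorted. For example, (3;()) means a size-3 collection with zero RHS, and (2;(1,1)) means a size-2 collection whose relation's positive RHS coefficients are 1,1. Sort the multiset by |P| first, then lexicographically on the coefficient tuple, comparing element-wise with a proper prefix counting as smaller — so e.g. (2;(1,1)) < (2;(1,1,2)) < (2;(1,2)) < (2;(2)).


Primitive collections (10):

  {1,4}:  v_{1} + v_{4} = 0  ⟹  sig = (2;())
  {2,6}:  v_{2} + v_{6} = 0  ⟹  sig = (2;())
  {3,7}:  v_{3} + v_{7} = 0  ⟹  sig = (2;())
  {1,3}:  v_{1} + v_{3} = v_{5}  ⟹  sig = (2;(1))
  {1,8}:  v_{1} + v_{8} = v_{6}  ⟹  sig = (2;(1))
  {2,8}:  v_{2} + v_{8} = v_{4}  ⟹  sig = (2;(1))
  {4,5}:  v_{4} + v_{5} = v_{3}  ⟹  sig = (2;(1))
  {4,6}:  v_{4} + v_{6} = v_{8}  ⟹  sig = (2;(1))
  {5,7}:  v_{5} + v_{7} = v_{1}  ⟹  sig = (2;(1))
  {5,8}:  v_{5} + v_{8} = v_{3} + v_{6}  ⟹  sig = (2;(1,1))

so the primitive-relation signature multiset is
    |P|=2: 10 collections, coeffs (), (), (), (1), (1), (1), (1), (1), (1), (1,1)


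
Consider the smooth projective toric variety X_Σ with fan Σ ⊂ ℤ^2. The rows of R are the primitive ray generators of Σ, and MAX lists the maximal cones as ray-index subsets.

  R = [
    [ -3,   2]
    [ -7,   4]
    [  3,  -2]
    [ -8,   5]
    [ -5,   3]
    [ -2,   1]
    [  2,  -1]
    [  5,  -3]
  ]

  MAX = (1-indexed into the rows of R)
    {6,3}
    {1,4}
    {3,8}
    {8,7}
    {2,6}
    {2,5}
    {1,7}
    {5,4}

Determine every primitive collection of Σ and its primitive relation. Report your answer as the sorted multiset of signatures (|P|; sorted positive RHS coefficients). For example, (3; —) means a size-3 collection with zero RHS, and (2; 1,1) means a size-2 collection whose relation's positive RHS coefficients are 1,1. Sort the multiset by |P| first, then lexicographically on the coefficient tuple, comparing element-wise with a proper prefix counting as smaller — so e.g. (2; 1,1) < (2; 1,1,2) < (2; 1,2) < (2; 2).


Primitive collections (20):

  P={1,3}:  v_{1} + v_{3} = 0  ⇒ sig = (2; —)
  P={5,8}:  v_{5} + v_{8} = 0  ⇒ sig = (2; —)
  P={6,7}:  v_{6} + v_{7} = 0  ⇒ sig = (2; —)
  P={1,5}:  v_{1} + v_{5} = v_{4}  ⇒ sig = (2; 1)
  P={1,6}:  v_{1} + v_{6} = v_{5}  ⇒ sig = (2; 1)
  P={1,8}:  v_{1} + v_{8} = v_{7}  ⇒ sig = (2; 1)
  P={2,7}:  v_{2} + v_{7} = v_{5}  ⇒ sig = (2; 1)
  P={2,8}:  v_{2} + v_{8} = v_{6}  ⇒ sig = (2; 1)
  P={3,4}:  v_{3} + v_{4} = v_{5}  ⇒ sig = (2; 1)
  P={3,5}:  v_{3} + v_{5} = v_{6}  ⇒ sig = (2; 1)
  P={3,7}:  v_{3} + v_{7} = v_{8}  ⇒ sig = (2; 1)
  P={4,8}:  v_{4} + v_{8} = v_{1}  ⇒ sig = (2; 1)
  P={5,6}:  v_{5} + v_{6} = v_{2}  ⇒ sig = (2; 1)
  P={5,7}:  v_{5} + v_{7} = v_{1}  ⇒ sig = (2; 1)
  P={6,8}:  v_{6} + v_{8} = v_{3}  ⇒ sig = (2; 1)
  P={1,2}:  v_{1} + v_{2} = 2·v_{5}  ⇒ sig = (2; 2)
  P={2,3}:  v_{2} + v_{3} = 2·v_{6}  ⇒ sig = (2; 2)
  P={4,6}:  v_{4} + v_{6} = 2·v_{5}  ⇒ sig = (2; 2)
  P={4,7}:  v_{4} + v_{7} = 2·v_{1}  ⇒ sig = (2; 2)
  P={2,4}:  v_{2} + v_{4} = 3·v_{5}  ⇒ sig = (2; 3)

so the primitive-relation signature multiset is
    (2; —)
    (2; —)
    (2; —)
    (2; 1)
    (2; 1)
    (2; 1)
    (2; 1)
    (2; 1)
    (2; 1)
    (2; 1)
    (2; 1)
    (2; 1)
    (2; 1)
    (2; 1)
    (2; 1)
    (2; 2)
    (2; 2)
    (2; 2)
    (2; 2)
    (2; 3)


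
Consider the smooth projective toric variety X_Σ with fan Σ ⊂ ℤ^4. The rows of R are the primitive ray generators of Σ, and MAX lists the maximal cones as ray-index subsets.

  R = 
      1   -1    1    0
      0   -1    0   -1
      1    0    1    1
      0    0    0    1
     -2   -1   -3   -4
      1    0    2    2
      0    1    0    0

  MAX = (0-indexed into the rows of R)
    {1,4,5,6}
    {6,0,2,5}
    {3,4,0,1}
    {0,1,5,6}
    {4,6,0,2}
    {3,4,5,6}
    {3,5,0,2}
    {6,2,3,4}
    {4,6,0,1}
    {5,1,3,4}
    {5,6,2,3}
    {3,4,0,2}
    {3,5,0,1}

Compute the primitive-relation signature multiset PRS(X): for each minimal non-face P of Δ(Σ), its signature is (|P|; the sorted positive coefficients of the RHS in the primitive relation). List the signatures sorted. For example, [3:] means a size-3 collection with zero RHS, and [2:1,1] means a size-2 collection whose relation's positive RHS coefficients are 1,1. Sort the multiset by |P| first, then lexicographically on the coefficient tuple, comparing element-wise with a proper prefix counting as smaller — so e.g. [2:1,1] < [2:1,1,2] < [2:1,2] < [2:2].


|primitive collections| = 5. Relations:

  {1,2}:  v_{1} + v_{2} = v_{0}  ⇒ sig = [2:1]
  {1,3,6}:  v_{1} + v_{3} + v_{6} = 0  ⇒ sig = [3:]
  {0,3,6}:  v_{0} + v_{3} + v_{6} = v_{2}  ⇒ sig = [3:1]
  {2,4,5}:  v_{2} + v_{4} + v_{5} = v_{1}  ⇒ sig = [3:1]
  {0,4,5}:  v_{0} + v_{4} + v_{5} = 2·v_{1}  ⇒ sig = [3:2]

Sorted signature multiset PRS(X):
[[2:1], [3:], [3:1], [3:1], [3:2]]


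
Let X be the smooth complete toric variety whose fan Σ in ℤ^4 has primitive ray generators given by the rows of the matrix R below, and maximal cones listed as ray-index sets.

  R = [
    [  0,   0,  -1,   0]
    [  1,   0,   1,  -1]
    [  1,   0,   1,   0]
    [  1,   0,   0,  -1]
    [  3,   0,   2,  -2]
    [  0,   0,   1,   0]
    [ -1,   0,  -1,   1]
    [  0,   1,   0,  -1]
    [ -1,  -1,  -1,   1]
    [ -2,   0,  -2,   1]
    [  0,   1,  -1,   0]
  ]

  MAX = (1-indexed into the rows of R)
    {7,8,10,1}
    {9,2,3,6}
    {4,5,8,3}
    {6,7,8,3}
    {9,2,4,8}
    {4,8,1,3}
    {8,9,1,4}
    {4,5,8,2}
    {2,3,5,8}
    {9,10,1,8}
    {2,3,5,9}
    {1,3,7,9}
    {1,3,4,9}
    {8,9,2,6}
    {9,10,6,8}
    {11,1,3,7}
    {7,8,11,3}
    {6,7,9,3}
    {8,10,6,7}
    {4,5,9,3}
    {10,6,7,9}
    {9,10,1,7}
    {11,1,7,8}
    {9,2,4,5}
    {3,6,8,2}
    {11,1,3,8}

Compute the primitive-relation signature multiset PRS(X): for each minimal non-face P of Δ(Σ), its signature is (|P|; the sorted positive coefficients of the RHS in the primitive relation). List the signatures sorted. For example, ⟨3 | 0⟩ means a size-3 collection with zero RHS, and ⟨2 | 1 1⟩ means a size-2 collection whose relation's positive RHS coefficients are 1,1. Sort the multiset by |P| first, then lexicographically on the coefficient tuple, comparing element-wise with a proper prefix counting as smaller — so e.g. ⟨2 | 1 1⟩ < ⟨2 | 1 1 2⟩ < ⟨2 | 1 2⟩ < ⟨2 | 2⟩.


23 collections generate NE(X_Σ); each relation:

  P={1,6}:  v_{1} + v_{6} = 0  ⟹  sig = ⟨2 | 0⟩
  P={2,7}:  v_{2} + v_{7} = 0  ⟹  sig = ⟨2 | 0⟩
  P={1,2}:  v_{1} + v_{2} = v_{4}  ⟹  sig = ⟨2 | 1⟩
  P={3,10}:  v_{3} + v_{10} = v_{7}  ⟹  sig = ⟨2 | 1⟩
  P={4,6}:  v_{4} + v_{6} = v_{2}  ⟹  sig = ⟨2 | 1⟩
  P={4,7}:  v_{4} + v_{7} = v_{1}  ⟹  sig = ⟨2 | 1⟩
  P={5,10}:  v_{5} + v_{10} = v_{4}  ⟹  sig = ⟨2 | 1⟩
  P={2,10}:  v_{2} + v_{10} = v_{8} + v_{9}  ⟹  sig = ⟨2 | 1 1⟩
  P={5,7}:  v_{5} + v_{7} = v_{3} + v_{4}  ⟹  sig = ⟨2 | 1 1⟩
  P={9,11}:  v_{9} + v_{11} = v_{1} + v_{7}  ⟹  sig = ⟨2 | 1 1⟩
  P={2,11}:  v_{2} + v_{11} = v_{1} + v_{3} + v_{8}  ⟹  sig = ⟨2 | 1 1 1⟩
  P={4,10}:  v_{4} + v_{10} = v_{1} + v_{8} + v_{9}  ⟹  sig = ⟨2 | 1 1 1⟩
  P={6,11}:  v_{6} + v_{11} = v_{3} + v_{7} + v_{8}  ⟹  sig = ⟨2 | 1 1 1⟩
  P={5,11}:  v_{5} + v_{11} = v_{1} + 2·v_{3} + v_{4} + v_{8}  ⟹  sig = ⟨2 | 1 1 1 2⟩
  P={4,11}:  v_{4} + v_{11} = 2·v_{1} + v_{3} + v_{8}  ⟹  sig = ⟨2 | 1 1 2⟩
  P={10,11}:  v_{10} + v_{11} = v_{1} + 2·v_{7} + v_{8}  ⟹  sig = ⟨2 | 1 1 2⟩
  P={1,5}:  v_{1} + v_{5} = v_{3} + 2·v_{4}  ⟹  sig = ⟨2 | 1 2⟩
  P={5,6}:  v_{5} + v_{6} = 2·v_{2} + v_{3}  ⟹  sig = ⟨2 | 1 2⟩
  P={3,8,9}:  v_{3} + v_{8} + v_{9} = 0  ⟹  sig = ⟨3 | 0⟩
  P={2,3,4}:  v_{2} + v_{3} + v_{4} = v_{5}  ⟹  sig = ⟨3 | 1⟩
  P={7,8,9}:  v_{7} + v_{8} + v_{9} = v_{10}  ⟹  sig = ⟨3 | 1⟩
  P={5,8,9}:  v_{5} + v_{8} + v_{9} = v_{2} + v_{4}  ⟹  sig = ⟨3 | 1 1⟩
  P={1,3,7,8}:  v_{1} + v_{3} + v_{7} + v_{8} = v_{11}  ⟹  sig = ⟨4 | 1⟩

Hence PRS(X_Σ) =
    ⟨2 | 0⟩
    ⟨2 | 0⟩
    ⟨2 | 1⟩
    ⟨2 | 1⟩
    ⟨2 | 1⟩
    ⟨2 | 1⟩
    ⟨2 | 1⟩
    ⟨2 | 1 1⟩
    ⟨2 | 1 1⟩
    ⟨2 | 1 1⟩
    ⟨2 | 1 1 1⟩
    ⟨2 | 1 1 1⟩
    ⟨2 | 1 1 1⟩
    ⟨2 | 1 1 1 2⟩
    ⟨2 | 1 1 2⟩
    ⟨2 | 1 1 2⟩
    ⟨2 | 1 2⟩
    ⟨2 | 1 2⟩
    ⟨3 | 0⟩
    ⟨3 | 1⟩
    ⟨3 | 1⟩
    ⟨3 | 1 1⟩
    ⟨4 | 1⟩


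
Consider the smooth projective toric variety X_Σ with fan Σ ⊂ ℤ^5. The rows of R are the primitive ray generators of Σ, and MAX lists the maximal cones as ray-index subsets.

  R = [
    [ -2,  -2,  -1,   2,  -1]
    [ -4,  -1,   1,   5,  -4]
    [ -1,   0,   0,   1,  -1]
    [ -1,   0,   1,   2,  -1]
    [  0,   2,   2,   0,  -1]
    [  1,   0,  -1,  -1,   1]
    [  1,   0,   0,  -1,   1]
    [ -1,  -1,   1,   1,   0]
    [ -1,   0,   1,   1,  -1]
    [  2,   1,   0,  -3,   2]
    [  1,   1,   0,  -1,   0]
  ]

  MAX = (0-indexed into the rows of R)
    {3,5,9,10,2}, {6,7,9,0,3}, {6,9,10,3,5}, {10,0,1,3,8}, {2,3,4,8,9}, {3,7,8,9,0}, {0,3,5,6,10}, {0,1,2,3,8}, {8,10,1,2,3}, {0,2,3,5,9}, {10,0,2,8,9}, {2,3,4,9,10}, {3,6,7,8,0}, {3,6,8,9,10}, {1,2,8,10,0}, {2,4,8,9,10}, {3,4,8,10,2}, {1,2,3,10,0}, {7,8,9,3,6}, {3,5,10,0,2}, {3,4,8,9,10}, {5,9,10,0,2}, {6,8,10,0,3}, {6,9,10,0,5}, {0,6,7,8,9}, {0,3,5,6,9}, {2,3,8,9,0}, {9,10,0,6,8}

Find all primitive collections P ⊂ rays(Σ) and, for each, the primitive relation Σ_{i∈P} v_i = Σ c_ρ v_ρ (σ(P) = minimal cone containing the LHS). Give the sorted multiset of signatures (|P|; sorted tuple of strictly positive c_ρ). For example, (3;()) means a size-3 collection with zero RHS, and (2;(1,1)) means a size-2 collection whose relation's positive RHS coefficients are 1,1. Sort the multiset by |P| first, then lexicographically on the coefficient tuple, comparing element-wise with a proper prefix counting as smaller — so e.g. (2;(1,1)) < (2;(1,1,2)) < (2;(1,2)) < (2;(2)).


Primitive collections (18):

  {2,6}:  v_{2} + v_{6} = 0 — sig = (2;())
  {5,8}:  v_{5} + v_{8} = 0 — sig = (2;())
  {0,4}:  v_{0} + v_{4} = v_{2} + v_{8} — sig = (2;(1,1))
  {1,9}:  v_{1} + v_{9} = v_{2} + v_{8} — sig = (2;(1,1))
  {7,10}:  v_{7} + v_{10} = v_{6} + v_{8} — sig = (2;(1,1))
  {1,5}:  v_{1} + v_{5} = v_{0} + v_{2} + v_{3} + v_{10} — sig = (2;(1,1,1,1))
  {1,6}:  v_{1} + v_{6} = v_{0} + v_{3} + v_{8} + v_{10} — sig = (2;(1,1,1,1))
  {2,7}:  v_{2} + v_{7} = v_{0} + v_{3} + v_{8} + v_{9} — sig = (2;(1,1,1,1))
  {4,5}:  v_{4} + v_{5} = v_{2} + v_{3} + v_{9} + v_{10} — sig = (2;(1,1,1,1))
  {4,6}:  v_{4} + v_{6} = v_{3} + v_{8} + v_{9} + v_{10} — sig = (2;(1,1,1,1))
  {5,7}:  v_{5} + v_{7} = v_{0} + v_{3} + v_{6} + v_{9} — sig = (2;(1,1,1,1))
  {1,7}:  v_{1} + v_{7} = v_{0} + v_{3} + 2·v_{8} — sig = (2;(1,1,2))
  {4,7}:  v_{4} + v_{7} = v_{3} + 2·v_{8} + v_{9} — sig = (2;(1,1,2))
  {1,4}:  v_{1} + v_{4} = 2·v_{2} + v_{3} + 2·v_{8} + v_{10} — sig = (2;(1,1,2,2))
  {0,3,9,10}:  v_{0} + v_{3} + v_{9} + v_{10} = 0 — sig = (4;())
  {0,2,3,8,10}:  v_{0} + v_{2} + v_{3} + v_{8} + v_{10} = v_{1} — sig = (5;(1))
  {0,3,6,8,9}:  v_{0} + v_{3} + v_{6} + v_{8} + v_{9} = v_{7} — sig = (5;(1))
  {2,3,8,9,10}:  v_{2} + v_{3} + v_{8} + v_{9} + v_{10} = v_{4} — sig = (5;(1))

Hence PRS(X_Σ) =
    |P|=2: 14 collections, coeffs (), (), (1,1), (1,1), (1,1), (1,1,1,1), (1,1,1,1), (1,1,1,1), (1,1,1,1), (1,1,1,1), (1,1,1,1), (1,1,2), (1,1,2), (1,1,2,2)
    |P|=4: 1 collection, coeffs ()
    |P|=5: 3 collections, coeffs (1), (1), (1)
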